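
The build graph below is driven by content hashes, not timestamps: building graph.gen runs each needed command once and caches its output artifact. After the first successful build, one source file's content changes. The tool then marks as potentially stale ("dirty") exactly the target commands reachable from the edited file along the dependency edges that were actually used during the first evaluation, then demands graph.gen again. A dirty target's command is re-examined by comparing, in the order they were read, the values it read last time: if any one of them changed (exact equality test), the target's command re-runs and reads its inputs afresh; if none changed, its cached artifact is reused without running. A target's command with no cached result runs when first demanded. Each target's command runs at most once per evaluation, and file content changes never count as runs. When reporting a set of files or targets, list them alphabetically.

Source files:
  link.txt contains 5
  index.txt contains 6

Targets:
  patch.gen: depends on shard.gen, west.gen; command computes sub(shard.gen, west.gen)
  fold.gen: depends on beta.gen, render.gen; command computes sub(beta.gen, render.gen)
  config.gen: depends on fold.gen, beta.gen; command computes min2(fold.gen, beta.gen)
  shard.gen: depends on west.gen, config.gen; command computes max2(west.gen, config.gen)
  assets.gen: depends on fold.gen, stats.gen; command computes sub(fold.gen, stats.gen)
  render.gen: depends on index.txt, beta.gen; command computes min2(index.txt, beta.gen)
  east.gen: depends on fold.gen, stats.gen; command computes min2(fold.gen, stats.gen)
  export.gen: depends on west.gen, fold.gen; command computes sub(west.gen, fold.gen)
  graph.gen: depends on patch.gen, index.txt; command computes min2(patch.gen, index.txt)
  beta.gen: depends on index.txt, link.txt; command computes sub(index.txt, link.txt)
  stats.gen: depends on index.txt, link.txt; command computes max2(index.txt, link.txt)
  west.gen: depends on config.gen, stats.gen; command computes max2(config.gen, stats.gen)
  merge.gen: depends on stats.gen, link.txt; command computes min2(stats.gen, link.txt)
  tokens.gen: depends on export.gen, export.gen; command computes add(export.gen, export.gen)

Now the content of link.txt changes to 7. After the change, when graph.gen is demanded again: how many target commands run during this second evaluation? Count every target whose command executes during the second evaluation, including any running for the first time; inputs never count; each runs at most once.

Initial pass — values computed on the first demand:
  beta.gen = sub(6, 5) = 1
  render.gen = min2(6, 1) = 1
  fold.gen = sub(1, 1) = 0
  config.gen = min2(0, 1) = 0
  stats.gen = max2(6, 5) = 6
  west.gen = max2(0, 6) = 6
  shard.gen = max2(6, 0) = 6
  patch.gen = sub(6, 6) = 0
  graph.gen = min2(0, 6) = 0

Second demand — change propagation:
  beta.gen: re-runs because link.txt 5->7; new result -1.
  render.gen: re-runs because beta.gen 1->-1; new result -1.
  fold.gen: re-runs because beta.gen 1->-1; render.gen 1->-1; new result 0 (unchanged).
  config.gen: re-runs because beta.gen 1->-1; new result -1.
  stats.gen: re-runs because link.txt 5->7; new result 7.
  west.gen: re-runs because config.gen 0->-1; stats.gen 6->7; new result 7.
  shard.gen: re-runs because west.gen 6->7; config.gen 0->-1; new result 7.
  patch.gen: re-runs because shard.gen 6->7; west.gen 6->7; new result 0 (unchanged).
  graph.gen: re-examined; everything it read last time is the same (patch.gen unchanged, index.txt unchanged) — cache 0 kept, no run.

The important point: at graph.gen every value read last time is unchanged, so the dirty flag clears without a run.

Run set: beta.gen, config.gen, fold.gen, patch.gen, render.gen, shard.gen, stats.gen, west.gen (8 run).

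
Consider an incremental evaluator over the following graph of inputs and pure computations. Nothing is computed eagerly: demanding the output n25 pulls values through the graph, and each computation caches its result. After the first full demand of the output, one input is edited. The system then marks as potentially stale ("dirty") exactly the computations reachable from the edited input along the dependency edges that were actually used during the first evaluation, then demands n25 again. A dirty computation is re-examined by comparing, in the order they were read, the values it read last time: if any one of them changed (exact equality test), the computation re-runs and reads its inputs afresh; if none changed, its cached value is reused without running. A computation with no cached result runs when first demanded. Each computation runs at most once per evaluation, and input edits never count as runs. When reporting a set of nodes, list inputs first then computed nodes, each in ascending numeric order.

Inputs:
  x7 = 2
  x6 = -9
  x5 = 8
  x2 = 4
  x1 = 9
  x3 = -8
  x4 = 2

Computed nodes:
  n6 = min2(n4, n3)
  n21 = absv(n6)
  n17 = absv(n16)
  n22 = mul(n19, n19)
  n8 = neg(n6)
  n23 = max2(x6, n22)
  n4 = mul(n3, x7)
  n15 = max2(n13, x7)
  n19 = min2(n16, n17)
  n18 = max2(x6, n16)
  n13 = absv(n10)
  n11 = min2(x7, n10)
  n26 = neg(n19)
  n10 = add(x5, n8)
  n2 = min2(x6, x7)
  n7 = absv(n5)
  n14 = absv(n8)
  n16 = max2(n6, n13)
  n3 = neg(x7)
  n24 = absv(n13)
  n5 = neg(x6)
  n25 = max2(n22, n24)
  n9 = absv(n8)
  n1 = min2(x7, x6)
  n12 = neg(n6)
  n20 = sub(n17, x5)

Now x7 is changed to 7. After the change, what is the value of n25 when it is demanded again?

n25 now evaluates to 3249.

Initial pass — values computed on the first demand:
  n3 = neg(2) = -2
  n4 = mul(-2, 2) = -4
  n6 = min2(-4, -2) = -4
  n8 = neg(-4) = 4
  n10 = add(8, 4) = 12
  n13 = absv(12) = 12
  n16 = max2(-4, 12) = 12
  n17 = absv(12) = 12
  n19 = min2(12, 12) = 12
  n22 = mul(12, 12) = 144
  n24 = absv(12) = 12
  n25 = max2(144, 12) = 144

Second demand — change propagation:
  n3: re-runs because x7 2->7; new result -7.
  n4: re-runs because n3 -2->-7; x7 2->7; new result -49.
  n6: re-runs because n4 -4->-49; n3 -2->-7; new result -49.
  n8: re-runs because n6 -4->-49; new result 49.
  n10: re-runs because n8 4->49; new result 57.
  n13: re-runs because n10 12->57; new result 57.
  n16: re-runs because n6 -4->-49; n13 12->57; new result 57.
  n17: re-runs because n16 12->57; new result 57.
  n19: re-runs because n16 12->57; n17 12->57; new result 57.
  n22: re-runs because n19 12->57; n19 12->57; new result 3249.
  n24: re-runs because n13 12->57; new result 57.
  n25: re-runs because n22 144->3249; n24 12->57; new result 3249.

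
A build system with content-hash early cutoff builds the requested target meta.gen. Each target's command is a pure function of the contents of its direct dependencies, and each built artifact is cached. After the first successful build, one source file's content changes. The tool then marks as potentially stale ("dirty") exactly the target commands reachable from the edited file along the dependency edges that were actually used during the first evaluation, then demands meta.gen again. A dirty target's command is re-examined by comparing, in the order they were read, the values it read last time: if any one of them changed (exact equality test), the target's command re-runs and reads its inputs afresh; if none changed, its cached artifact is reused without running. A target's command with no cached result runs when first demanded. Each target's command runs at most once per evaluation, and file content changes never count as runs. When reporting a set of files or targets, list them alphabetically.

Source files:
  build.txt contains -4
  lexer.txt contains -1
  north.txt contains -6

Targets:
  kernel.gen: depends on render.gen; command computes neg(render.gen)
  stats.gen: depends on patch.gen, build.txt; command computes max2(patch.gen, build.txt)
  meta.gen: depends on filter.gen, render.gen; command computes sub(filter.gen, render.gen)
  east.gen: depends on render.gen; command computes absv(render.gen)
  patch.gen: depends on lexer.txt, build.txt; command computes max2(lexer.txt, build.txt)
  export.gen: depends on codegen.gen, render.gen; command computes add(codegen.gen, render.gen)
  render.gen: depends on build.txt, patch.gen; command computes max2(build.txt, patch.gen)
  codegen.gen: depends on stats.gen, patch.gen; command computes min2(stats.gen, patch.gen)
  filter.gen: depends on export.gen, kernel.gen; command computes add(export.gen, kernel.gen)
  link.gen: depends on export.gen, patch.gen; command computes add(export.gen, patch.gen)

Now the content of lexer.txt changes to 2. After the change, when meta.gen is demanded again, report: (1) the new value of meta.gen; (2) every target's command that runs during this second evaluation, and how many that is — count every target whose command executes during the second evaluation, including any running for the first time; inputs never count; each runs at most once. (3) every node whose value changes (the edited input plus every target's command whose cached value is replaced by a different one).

New value of meta.gen: 0.
Target commands that run: codegen.gen, export.gen, filter.gen, kernel.gen, meta.gen, patch.gen, render.gen, stats.gen — 8 in total.
Values that change: codegen.gen, export.gen, filter.gen, kernel.gen, lexer.txt, patch.gen, render.gen, stats.gen.

First evaluation (everything demanded from the output):
  patch.gen = max2(-1, -4) = -1
  render.gen = max2(-4, -1) = -1
  kernel.gen = neg(-1) = 1
  stats.gen = max2(-1, -4) = -1
  codegen.gen = min2(-1, -1) = -1
  export.gen = add(-1, -1) = -2
  filter.gen = add(-2, 1) = -1
  meta.gen = sub(-1, -1) = 0

Propagation after the edit:
  patch.gen: runs — lexer.txt -1->2; result 2.
  render.gen: runs — patch.gen -1->2; result 2.
  kernel.gen: runs — render.gen -1->2; result -2.
  stats.gen: runs — patch.gen -1->2; result 2.
  codegen.gen: runs — stats.gen -1->2; patch.gen -1->2; result 2.
  export.gen: runs — codegen.gen -1->2; render.gen -1->2; result 4.
  filter.gen: runs — export.gen -2->4; kernel.gen 1->-2; result 2.
  meta.gen: runs — filter.gen -1->2; render.gen -1->2; result 0 (same value as before).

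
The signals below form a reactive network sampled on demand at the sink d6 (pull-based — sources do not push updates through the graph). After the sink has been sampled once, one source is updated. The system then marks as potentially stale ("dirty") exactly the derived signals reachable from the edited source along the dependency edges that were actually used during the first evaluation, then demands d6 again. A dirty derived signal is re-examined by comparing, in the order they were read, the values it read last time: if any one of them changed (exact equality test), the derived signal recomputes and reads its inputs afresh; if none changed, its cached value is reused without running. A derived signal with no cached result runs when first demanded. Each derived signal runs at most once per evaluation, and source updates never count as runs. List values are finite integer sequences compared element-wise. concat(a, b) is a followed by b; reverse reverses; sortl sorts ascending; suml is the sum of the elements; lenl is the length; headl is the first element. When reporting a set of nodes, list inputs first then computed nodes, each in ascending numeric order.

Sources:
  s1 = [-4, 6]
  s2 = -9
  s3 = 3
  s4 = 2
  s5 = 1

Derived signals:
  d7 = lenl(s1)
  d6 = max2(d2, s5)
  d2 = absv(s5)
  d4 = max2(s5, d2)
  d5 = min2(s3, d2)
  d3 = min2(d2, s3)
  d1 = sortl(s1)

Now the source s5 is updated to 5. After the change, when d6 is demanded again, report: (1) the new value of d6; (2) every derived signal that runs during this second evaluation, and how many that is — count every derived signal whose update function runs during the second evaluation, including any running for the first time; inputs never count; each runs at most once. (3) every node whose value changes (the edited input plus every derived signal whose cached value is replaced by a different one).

d6 now evaluates to 5.
Run set: d2, d6 (2 run).
Changed values: s5, d2, d6.

Initial pass — values computed on the first demand:
  d2 = absv(1) = 1
  d6 = max2(1, 1) = 1

Second demand — change propagation:
  d2: re-runs because s5 1->5; new result 5.
  d6: re-runs because d2 1->5; s5 1->5; new result 5.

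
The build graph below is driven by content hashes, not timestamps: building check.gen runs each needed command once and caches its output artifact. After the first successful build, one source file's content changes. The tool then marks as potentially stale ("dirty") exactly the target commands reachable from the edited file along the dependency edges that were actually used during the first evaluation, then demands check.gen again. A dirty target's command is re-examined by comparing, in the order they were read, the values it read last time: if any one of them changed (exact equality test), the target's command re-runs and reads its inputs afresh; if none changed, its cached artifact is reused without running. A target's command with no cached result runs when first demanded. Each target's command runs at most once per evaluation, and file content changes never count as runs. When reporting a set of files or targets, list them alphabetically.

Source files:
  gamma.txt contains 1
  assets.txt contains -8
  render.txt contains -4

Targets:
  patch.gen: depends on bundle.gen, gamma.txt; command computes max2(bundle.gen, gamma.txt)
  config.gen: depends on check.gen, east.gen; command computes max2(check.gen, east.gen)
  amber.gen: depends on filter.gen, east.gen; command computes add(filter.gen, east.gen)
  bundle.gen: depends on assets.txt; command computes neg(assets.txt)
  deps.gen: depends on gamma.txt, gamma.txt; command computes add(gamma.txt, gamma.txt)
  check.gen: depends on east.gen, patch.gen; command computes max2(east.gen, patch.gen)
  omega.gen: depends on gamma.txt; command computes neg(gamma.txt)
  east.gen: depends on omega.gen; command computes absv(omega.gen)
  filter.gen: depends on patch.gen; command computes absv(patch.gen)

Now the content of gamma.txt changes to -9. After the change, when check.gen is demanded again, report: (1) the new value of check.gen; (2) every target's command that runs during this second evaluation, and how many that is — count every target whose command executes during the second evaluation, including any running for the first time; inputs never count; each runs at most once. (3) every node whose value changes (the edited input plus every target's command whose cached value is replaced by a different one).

Initial pass — values computed on the first demand:
  bundle.gen = neg(-8) = 8
  omega.gen = neg(1) = -1
  east.gen = absv(-1) = 1
  patch.gen = max2(8, 1) = 8
  check.gen = max2(1, 8) = 8

Second demand — change propagation:
  omega.gen: re-runs because gamma.txt 1->-9; new result 9.
  east.gen: re-runs because omega.gen -1->9; new result 9.
  patch.gen: re-runs because gamma.txt 1->-9; new result 8 (unchanged).
  check.gen: re-runs because east.gen 1->9; new result 9.

check.gen now evaluates to 9.
Run set: check.gen, east.gen, omega.gen, patch.gen (4 run).
Changed values: check.gen, east.gen, gamma.txt, omega.gen.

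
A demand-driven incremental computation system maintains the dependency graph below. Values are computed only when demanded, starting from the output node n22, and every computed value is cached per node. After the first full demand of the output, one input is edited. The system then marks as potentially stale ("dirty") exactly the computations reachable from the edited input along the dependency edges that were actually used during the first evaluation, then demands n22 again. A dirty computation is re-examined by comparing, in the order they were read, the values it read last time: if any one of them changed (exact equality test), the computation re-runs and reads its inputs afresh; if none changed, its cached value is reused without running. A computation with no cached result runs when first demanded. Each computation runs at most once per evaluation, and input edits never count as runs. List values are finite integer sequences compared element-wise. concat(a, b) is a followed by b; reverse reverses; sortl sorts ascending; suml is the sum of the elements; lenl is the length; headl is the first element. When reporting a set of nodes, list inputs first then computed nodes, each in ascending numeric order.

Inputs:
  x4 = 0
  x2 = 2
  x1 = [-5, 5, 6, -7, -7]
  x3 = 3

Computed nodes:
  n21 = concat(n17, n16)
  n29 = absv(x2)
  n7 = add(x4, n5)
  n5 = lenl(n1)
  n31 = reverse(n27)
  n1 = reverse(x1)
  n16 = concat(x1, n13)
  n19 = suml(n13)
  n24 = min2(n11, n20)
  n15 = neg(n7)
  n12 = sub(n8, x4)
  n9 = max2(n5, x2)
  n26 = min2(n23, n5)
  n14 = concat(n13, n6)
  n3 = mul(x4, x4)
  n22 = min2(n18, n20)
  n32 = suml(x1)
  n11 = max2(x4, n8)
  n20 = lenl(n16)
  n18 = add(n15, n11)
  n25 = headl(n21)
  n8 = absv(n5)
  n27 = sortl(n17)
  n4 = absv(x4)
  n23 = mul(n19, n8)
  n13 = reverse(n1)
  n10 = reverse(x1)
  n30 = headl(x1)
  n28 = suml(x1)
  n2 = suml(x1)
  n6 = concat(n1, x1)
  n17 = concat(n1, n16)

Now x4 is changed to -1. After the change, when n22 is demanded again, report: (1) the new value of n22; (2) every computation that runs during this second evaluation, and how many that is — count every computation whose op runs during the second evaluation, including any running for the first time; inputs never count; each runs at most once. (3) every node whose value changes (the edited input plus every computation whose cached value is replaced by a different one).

New value of n22: 1.
Computations that run: n7, n11, n15, n18, n22 — 5 in total.
Values that change: x4, n7, n15, n18, n22.

First evaluation (everything demanded from the output):
  n1 = reverse([-5, 5, 6, -7, -7]) = [-7, -7, 6, 5, -5]
  n5 = lenl([-7, -7, 6, 5, -5]) = 5
  n7 = add(0, 5) = 5
  n8 = absv(5) = 5
  n11 = max2(0, 5) = 5
  n13 = reverse([-7, -7, 6, 5, -5]) = [-5, 5, 6, -7, -7]
  n15 = neg(5) = -5
  n16 = concat([-5, 5, 6, -7, -7], [-5, 5, 6, -7, -7]) = [-5, 5, 6, -7, -7, -5, 5, 6, -7, -7]
  n18 = add(-5, 5) = 0
  n20 = lenl([-5, 5, 6, -7, -7, -5, 5, 6, -7, -7]) = 10
  n22 = min2(0, 10) = 0

Propagation after the edit:
  n7: runs — x4 0->-1; result 4.
  n11: runs — x4 0->-1; result 5 (same value as before).
  n15: runs — n7 5->4; result -4.
  n18: runs — n15 -5->-4; result 1.
  n22: runs — n18 0->1; result 1.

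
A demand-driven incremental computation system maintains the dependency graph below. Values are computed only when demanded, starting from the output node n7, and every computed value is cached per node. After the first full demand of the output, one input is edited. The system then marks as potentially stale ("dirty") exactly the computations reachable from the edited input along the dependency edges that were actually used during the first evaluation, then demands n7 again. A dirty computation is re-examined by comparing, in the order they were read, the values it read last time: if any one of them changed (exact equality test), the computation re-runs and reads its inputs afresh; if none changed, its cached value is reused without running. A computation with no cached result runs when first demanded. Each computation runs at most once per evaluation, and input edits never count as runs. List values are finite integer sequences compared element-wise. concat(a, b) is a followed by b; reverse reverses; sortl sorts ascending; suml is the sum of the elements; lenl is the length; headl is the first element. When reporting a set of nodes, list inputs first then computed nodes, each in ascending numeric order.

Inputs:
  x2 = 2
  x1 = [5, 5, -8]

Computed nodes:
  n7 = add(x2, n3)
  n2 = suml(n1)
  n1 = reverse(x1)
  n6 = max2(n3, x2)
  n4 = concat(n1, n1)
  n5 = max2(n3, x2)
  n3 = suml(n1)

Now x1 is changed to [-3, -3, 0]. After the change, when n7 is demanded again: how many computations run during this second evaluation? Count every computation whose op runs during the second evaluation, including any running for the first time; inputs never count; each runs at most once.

First evaluation (everything demanded from the output):
  n1 = reverse([5, 5, -8]) = [-8, 5, 5]
  n3 = suml([-8, 5, 5]) = 2
  n7 = add(2, 2) = 4

Propagation after the edit:
  n1: runs — x1 [5, 5, -8]->[-3, -3, 0]; result [0, -3, -3].
  n3: runs — n1 [-8, 5, 5]->[0, -3, -3]; result -6.
  n7: runs — n3 2->-6; result -4.

Computations that run: n1, n3, n7 — 3 in total.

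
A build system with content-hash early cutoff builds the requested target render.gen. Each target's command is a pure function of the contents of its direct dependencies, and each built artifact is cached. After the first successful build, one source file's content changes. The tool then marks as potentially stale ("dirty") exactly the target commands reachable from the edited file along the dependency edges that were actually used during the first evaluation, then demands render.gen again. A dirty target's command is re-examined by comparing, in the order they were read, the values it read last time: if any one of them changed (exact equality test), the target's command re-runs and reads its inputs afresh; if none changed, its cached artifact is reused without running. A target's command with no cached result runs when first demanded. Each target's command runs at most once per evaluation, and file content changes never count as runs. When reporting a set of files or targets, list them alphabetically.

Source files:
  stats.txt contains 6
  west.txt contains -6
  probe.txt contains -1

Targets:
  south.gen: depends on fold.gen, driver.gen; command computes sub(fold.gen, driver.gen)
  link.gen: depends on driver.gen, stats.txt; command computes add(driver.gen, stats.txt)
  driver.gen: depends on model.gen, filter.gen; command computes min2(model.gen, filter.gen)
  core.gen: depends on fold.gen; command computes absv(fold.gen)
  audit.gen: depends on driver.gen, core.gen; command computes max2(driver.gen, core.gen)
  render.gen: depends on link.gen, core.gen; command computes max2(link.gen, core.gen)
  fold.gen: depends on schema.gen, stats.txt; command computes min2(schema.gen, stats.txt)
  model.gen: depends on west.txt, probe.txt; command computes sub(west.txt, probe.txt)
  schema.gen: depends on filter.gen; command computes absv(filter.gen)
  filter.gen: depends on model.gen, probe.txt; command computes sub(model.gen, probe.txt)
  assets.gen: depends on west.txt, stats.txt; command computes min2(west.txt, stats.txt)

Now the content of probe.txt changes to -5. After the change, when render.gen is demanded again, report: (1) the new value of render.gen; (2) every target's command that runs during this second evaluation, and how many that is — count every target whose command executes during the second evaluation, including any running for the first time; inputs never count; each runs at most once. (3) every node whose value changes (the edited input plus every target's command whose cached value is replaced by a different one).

New value of render.gen: 5.
Target commands that run: driver.gen, filter.gen, link.gen, model.gen, render.gen, schema.gen — 6 in total.
Values that change: driver.gen, filter.gen, link.gen, model.gen, probe.txt, render.gen.
Key observation: the cutoff stops propagation at fold.gen — its inputs' values are unchanged, so it reuses its cache.

First evaluation (everything demanded from the output):
  model.gen = sub(-6, -1) = -5
  filter.gen = sub(-5, -1) = -4
  driver.gen = min2(-5, -4) = -5
  link.gen = add(-5, 6) = 1
  schema.gen = absv(-4) = 4
  fold.gen = min2(4, 6) = 4
  core.gen = absv(4) = 4
  render.gen = max2(1, 4) = 4

Propagation after the edit:
  model.gen: runs — probe.txt -1->-5; result -1.
  filter.gen: runs — model.gen -5->-1; probe.txt -1->-5; result 4.
  driver.gen: runs — model.gen -5->-1; filter.gen -4->4; result -1.
  link.gen: runs — driver.gen -5->-1; result 5.
  schema.gen: runs — filter.gen -4->4; result 4 (same value as before).
  fold.gen: checked — values it read are unchanged (schema.gen unchanged, stats.txt unchanged); reused cached 4 without running.
  core.gen: checked — values it read are unchanged (fold.gen unchanged); reused cached 4 without running.
  render.gen: runs — link.gen 1->5; result 5.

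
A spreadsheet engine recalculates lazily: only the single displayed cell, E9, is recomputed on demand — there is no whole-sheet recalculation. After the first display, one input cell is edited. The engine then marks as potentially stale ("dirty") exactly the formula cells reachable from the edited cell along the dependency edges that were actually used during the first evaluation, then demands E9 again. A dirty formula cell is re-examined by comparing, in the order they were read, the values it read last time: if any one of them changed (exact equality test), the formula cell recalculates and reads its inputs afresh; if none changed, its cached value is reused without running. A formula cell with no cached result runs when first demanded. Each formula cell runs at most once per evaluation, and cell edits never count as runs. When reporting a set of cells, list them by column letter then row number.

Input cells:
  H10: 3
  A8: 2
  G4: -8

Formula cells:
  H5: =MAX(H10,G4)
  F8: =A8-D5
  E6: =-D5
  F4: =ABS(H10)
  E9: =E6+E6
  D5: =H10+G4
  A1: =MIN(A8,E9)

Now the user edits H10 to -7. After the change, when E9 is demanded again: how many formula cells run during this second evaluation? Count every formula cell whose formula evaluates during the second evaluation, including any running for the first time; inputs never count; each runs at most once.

First evaluation (everything demanded from the output):
  D5 = 3 + -8 = -5
  E6 = -(-5) = 5
  E9 = 5 + 5 = 10

Propagation after the edit:
  D5: runs — H10 3->-7; result -15.
  E6: runs — D5 -5->-15; result 15.
  E9: runs — E6 5->15; E6 5->15; result 30.

Formula cells that run: D5, E6, E9 — 3 in total.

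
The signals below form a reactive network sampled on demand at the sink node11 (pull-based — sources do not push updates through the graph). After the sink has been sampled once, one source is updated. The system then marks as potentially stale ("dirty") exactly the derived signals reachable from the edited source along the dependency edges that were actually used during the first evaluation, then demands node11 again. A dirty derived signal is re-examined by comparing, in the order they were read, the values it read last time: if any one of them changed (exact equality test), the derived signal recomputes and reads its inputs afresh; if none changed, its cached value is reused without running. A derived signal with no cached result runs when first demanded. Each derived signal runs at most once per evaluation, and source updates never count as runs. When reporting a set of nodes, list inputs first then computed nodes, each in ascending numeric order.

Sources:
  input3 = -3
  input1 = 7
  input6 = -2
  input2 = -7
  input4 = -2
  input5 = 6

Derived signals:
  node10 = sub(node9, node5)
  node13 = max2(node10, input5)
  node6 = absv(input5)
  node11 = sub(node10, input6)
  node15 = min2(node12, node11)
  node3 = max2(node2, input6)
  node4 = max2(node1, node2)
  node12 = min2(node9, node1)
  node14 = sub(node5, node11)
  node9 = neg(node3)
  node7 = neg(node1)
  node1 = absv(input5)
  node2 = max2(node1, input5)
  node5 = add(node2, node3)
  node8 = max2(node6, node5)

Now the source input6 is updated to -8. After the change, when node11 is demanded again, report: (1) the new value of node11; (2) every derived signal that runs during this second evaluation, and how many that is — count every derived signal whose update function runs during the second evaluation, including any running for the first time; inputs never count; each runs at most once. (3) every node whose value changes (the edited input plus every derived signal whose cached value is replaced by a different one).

Initial pass — values computed on the first demand:
  node1 = absv(6) = 6
  node2 = max2(6, 6) = 6
  node3 = max2(6, -2) = 6
  node5 = add(6, 6) = 12
  node9 = neg(6) = -6
  node10 = sub(-6, 12) = -18
  node11 = sub(-18, -2) = -16

Second demand — change propagation:
  node3: re-runs because input6 -2->-8; new result 6 (unchanged).
  node5: re-examined; everything it read last time is the same (node2 unchanged, node3 unchanged) — cache 12 kept, no run.
  node9: re-examined; everything it read last time is the same (node3 unchanged) — cache -6 kept, no run.
  node10: re-examined; everything it read last time is the same (node9 unchanged, node5 unchanged) — cache -18 kept, no run.
  node11: re-runs because input6 -2->-8; new result -10.

The important point: at node5 every value read last time is unchanged, so the dirty flag clears without a run.

node11 now evaluates to -10.
Run set: node3, node11 (2 run).
Changed values: input6, node11.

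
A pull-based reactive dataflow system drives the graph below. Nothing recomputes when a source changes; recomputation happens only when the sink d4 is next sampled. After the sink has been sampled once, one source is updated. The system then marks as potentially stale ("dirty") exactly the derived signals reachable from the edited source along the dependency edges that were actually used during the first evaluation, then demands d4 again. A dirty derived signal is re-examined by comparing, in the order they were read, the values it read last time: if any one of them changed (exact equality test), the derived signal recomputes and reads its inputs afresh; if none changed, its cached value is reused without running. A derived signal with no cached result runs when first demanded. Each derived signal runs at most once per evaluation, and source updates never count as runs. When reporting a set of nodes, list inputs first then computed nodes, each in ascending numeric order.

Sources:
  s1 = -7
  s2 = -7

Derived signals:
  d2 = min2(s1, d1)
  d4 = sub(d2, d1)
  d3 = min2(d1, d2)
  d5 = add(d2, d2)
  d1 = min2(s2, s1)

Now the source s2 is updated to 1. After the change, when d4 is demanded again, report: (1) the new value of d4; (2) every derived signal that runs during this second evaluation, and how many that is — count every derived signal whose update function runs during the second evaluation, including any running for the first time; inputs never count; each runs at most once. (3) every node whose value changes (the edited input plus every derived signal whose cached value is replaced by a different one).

New value of d4: 0.
Derived signals that run: d1 — 1 in total.
Values that change: s2.
Key observation: the change is absorbed at d1 — it re-runs but produces the same value, and the output's value is unchanged.

First evaluation (everything demanded from the output):
  d1 = min2(-7, -7) = -7
  d2 = min2(-7, -7) = -7
  d4 = sub(-7, -7) = 0

Propagation after the edit:
  d1: runs — s2 -7->1; result -7 (same value as before).
  d2: checked — values it read are unchanged (s1 unchanged, d1 unchanged); reused cached -7 without running.
  d4: checked — values it read are unchanged (d2 unchanged, d1 unchanged); reused cached 0 without running.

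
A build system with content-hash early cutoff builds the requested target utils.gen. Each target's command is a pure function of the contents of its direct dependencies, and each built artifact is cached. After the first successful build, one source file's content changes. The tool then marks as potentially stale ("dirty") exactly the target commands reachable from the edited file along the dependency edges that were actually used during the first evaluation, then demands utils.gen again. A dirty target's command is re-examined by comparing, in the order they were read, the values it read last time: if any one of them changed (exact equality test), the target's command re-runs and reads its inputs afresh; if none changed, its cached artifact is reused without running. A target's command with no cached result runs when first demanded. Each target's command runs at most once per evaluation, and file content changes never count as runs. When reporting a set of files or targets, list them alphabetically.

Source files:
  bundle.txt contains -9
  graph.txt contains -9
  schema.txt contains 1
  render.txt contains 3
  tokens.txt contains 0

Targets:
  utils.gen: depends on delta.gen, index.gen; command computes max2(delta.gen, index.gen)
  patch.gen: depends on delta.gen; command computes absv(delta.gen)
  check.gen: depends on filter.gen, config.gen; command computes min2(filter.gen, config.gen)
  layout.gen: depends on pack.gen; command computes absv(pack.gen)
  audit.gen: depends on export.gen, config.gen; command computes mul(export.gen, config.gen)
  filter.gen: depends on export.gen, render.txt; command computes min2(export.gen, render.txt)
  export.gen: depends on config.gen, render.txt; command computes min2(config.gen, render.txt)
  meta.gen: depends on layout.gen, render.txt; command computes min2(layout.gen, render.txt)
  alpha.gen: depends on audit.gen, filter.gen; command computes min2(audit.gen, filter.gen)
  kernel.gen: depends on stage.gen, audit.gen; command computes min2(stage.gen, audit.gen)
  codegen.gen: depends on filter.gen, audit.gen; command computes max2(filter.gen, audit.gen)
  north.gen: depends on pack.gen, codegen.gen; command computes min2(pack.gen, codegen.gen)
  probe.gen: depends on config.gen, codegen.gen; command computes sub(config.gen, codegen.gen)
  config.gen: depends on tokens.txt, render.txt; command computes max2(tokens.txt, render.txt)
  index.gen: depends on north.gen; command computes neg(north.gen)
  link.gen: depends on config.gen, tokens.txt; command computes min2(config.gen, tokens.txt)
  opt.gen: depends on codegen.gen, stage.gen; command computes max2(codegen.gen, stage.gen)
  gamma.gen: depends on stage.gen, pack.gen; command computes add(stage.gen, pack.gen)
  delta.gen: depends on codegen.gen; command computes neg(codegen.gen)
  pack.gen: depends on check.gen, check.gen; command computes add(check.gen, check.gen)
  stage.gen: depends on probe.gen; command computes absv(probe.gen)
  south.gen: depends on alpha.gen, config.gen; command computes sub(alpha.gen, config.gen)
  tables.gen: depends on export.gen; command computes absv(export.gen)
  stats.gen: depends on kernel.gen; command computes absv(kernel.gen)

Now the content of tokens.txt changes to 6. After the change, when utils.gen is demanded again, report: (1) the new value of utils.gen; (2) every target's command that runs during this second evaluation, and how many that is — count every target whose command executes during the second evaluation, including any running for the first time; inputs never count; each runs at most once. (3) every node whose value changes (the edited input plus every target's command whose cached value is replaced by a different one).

First evaluation (everything demanded from the output):
  config.gen = max2(0, 3) = 3
  export.gen = min2(3, 3) = 3
  audit.gen = mul(3, 3) = 9
  filter.gen = min2(3, 3) = 3
  check.gen = min2(3, 3) = 3
  codegen.gen = max2(3, 9) = 9
  delta.gen = neg(9) = -9
  pack.gen = add(3, 3) = 6
  north.gen = min2(6, 9) = 6
  index.gen = neg(6) = -6
  utils.gen = max2(-9, -6) = -6

Propagation after the edit:
  config.gen: runs — tokens.txt 0->6; result 6.
  export.gen: runs — config.gen 3->6; result 3 (same value as before).
  audit.gen: runs — config.gen 3->6; result 18.
  filter.gen: checked — values it read are unchanged (export.gen unchanged, render.txt unchanged); reused cached 3 without running.
  check.gen: runs — config.gen 3->6; result 3 (same value as before).
  codegen.gen: runs — audit.gen 9->18; result 18.
  delta.gen: runs — codegen.gen 9->18; result -18.
  pack.gen: checked — values it read are unchanged (check.gen unchanged, check.gen unchanged); reused cached 6 without running.
  north.gen: runs — codegen.gen 9->18; result 6 (same value as before).
  index.gen: checked — values it read are unchanged (north.gen unchanged); reused cached -6 without running.
  utils.gen: runs — delta.gen -9->-18; result -6 (same value as before).

Key observation: the cutoff stops propagation at filter.gen — its inputs' values are unchanged, so it reuses its cache.

New value of utils.gen: -6.
Target commands that run: audit.gen, check.gen, codegen.gen, config.gen, delta.gen, export.gen, north.gen, utils.gen — 8 in total.
Values that change: audit.gen, codegen.gen, config.gen, delta.gen, tokens.txt.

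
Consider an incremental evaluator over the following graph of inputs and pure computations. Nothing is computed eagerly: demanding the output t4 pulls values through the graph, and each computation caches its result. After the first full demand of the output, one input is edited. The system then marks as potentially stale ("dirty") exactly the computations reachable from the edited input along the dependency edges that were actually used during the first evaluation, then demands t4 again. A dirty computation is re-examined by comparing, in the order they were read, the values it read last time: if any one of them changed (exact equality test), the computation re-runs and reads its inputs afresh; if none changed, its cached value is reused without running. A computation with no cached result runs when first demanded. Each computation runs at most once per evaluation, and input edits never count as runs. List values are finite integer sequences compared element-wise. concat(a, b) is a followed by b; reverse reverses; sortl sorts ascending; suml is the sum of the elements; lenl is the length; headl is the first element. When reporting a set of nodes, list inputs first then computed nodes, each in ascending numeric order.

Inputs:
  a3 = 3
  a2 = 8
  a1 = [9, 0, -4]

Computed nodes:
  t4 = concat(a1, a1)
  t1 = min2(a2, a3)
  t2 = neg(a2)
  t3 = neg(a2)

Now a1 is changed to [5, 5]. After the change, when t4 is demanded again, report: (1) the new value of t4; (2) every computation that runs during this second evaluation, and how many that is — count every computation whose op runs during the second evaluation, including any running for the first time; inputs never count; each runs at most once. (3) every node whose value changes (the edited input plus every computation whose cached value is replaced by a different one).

Initial pass — values computed on the first demand:
  t4 = concat([9, 0, -4], [9, 0, -4]) = [9, 0, -4, 9, 0, -4]

Second demand — change propagation:
  t4: re-runs because a1 [9, 0, -4]->[5, 5]; a1 [9, 0, -4]->[5, 5]; new result [5, 5, 5, 5].

t4 now evaluates to [5, 5, 5, 5].
Run set: t4 (1 run).
Changed values: a1, t4.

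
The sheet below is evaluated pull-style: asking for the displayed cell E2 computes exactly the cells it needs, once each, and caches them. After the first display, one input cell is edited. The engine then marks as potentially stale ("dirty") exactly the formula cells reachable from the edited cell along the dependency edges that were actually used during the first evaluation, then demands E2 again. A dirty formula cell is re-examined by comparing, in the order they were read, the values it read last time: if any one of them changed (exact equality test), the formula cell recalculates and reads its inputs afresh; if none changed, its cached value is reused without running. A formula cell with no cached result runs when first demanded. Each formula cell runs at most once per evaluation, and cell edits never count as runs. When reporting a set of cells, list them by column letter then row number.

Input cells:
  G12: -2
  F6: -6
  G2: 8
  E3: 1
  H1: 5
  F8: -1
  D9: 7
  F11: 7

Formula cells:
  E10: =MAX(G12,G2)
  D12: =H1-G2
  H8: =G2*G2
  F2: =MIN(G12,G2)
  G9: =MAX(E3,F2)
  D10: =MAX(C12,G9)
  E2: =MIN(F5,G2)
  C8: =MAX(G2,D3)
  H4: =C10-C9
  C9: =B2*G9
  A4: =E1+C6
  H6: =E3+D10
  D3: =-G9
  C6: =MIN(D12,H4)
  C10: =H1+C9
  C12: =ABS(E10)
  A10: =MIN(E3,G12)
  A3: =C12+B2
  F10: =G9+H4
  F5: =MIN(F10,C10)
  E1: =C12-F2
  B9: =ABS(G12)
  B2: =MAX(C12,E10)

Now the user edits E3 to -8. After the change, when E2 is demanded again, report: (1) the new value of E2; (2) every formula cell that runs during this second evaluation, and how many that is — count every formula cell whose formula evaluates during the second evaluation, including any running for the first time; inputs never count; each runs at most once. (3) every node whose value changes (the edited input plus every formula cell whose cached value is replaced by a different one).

Demanding E2 again yields -11.
7 formula cells run: C9, C10, E2, F5, F10, G9, H4.
The nodes whose values change: C9, C10, E2, E3, F5, F10, G9.

First demand of the output computes:
  E10 = MAX(-2, 8) = 8
  C12 = ABS(8) = 8
  B2 = MAX(8, 8) = 8
  F2 = MIN(-2, 8) = -2
  G9 = MAX(1, -2) = 1
  C9 = 8 * 1 = 8
  C10 = 5 + 8 = 13
  H4 = 13 - 8 = 5
  F10 = 1 + 5 = 6
  F5 = MIN(6, 13) = 6
  E2 = MIN(6, 8) = 6

After the edit, cleaning proceeds:
  G9: a read changed (E3 1->-8) — executes, giving -2.
  C9: a read changed (G9 1->-2) — executes, giving -16.
  C10: a read changed (C9 8->-16) — executes, giving -11.
  H4: a read changed (C10 13->-11; C9 8->-16) — executes, giving 5 — identical to its old value.
  F10: a read changed (G9 1->-2) — executes, giving 3.
  F5: a read changed (F10 6->3; C10 13->-11) — executes, giving -11.
  E2: a read changed (F5 6->-11) — executes, giving -11.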